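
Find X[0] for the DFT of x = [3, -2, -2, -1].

X[0] = Σ(n=0 to 3) x[n] · ω_4^0 = Σ x[n]
= (3) + (-2) + (-2) + (-1)

X[0] = -2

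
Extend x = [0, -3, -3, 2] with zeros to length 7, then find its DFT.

Original 4-point DFT: [-4, 3+5i, -2, 3-5i]
Zero-padded 7-point DFT provides frequency interpolation.

DFT_7([x, 0, ...]) = [-4, -3.0048+4.4025i, 4.6174+3.1868i, 0.3874-2.9937i, 0.3874+2.9937i, 4.6174-3.1868i, -3.0048-4.4025i]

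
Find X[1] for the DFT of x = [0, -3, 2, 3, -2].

X[1] = Σ(n=0 to 4) x[n] · ω_5^(1n) where ω_5 = e^(-2πi/5)
= (0)·ω_5^0 + (-3)·ω_5^1 + (2)·ω_5^2 + (3)·ω_5^3 + (-2)·ω_5^4

X[1] = -5.5902+1.5388i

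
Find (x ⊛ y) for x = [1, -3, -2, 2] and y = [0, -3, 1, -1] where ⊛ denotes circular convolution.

(x ⊛ y)[n] = Σ(m=0 to 3) x[m] · y[(n-m) mod 4]

Computing each output sample:
(x ⊛ y)[0] = -5
(x ⊛ y)[1] = 1
(x ⊛ y)[2] = 8
(x ⊛ y)[3] = 2

x ⊛ y = [-5, 1, 8, 2]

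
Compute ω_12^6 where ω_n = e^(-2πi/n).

ω_12^6 = e^(-2πi·6/12)
= cos(-2π·6/12) + i·sin(-2π·6/12)
= cos(-12π/12) + i·sin(-12π/12)

ω_12^6 = cos(-12π/12) + i·sin(-12π/12) = -1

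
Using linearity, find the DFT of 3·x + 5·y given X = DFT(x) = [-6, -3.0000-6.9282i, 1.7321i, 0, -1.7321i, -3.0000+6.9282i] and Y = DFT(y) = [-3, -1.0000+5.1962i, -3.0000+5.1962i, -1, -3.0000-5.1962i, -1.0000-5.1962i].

By linearity: DFT(3x + 5y) = 3·DFT(x) + 5·DFT(y)
= 3·[-6, -3.0000-6.9282i, 1.7321i, 0, -1.7321i, -3.0000+6.9282i] + 5·[-3, -1.0000+5.1962i, -3.0000+5.1962i, -1, -3.0000-5.1962i, -1.0000-5.1962i]

Computing element-wise:
Z[0] = 3·(-6) + 5·(-3) = -33
Z[1] = 3·(-3.0000-6.9282i) + 5·(-1.0000+5.1962i) = -14.0000+5.1964i
Z[2] = 3·(1.7321i) + 5·(-3.0000+5.1962i) = -15.0000+31.1773i
Z[3] = 3·(0) + 5·(-1) = -5
Z[4] = 3·(-1.7321i) + 5·(-3.0000-5.1962i) = -15.0000-31.1773i
Z[5] = 3·(-3.0000+6.9282i) + 5·(-1.0000-5.1962i) = -14.0000-5.1964i

DFT(3x + 5y) = 3·X + 5·Y = [-33, -14.0000+5.1964i, -15.0000+31.1773i, -5, -15.0000-31.1773i, -14.0000-5.1964i]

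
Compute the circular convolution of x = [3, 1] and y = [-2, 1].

(x ⊛ y)[n] = Σ(m=0 to 1) x[m] · y[(n-m) mod 2]

Computing each output sample:
(x ⊛ y)[0] = -5
(x ⊛ y)[1] = 1

x ⊛ y = [-5, 1]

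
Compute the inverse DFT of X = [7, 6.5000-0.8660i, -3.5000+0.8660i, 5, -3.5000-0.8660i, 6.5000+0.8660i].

x[n] = (1/6) Σ(k=0 to 5) X[k] · e^(2πikn/6)

Computing each x[n]:
x[0] = 3
x[1] = 2
x[2] = 2
x[3] = -3
x[4] = 1
x[5] = 2

x = [3, 2, 2, -3, 1, 2]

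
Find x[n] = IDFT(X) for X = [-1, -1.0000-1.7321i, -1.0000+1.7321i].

x[n] = (1/3) Σ(k=0 to 2) X[k] · e^(2πikn/3)

Computing each x[n]:
x[0] = -1
x[1] = 1
x[2] = -1

x = [-1, 1, -1]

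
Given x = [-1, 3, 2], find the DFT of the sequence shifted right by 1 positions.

Time shift by 1: X_shifted[k] = ω_3^(1k) · X[k]
Shifted x = [2, -1, 3]

DFT(x[n-1]) = [4, 1.0000+3.4641i, 1.0000-3.4641i]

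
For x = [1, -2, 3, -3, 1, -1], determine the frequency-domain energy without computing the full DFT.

Parseval: Σ|x[n]|² = (1/N)Σ|X[k]|², so Σ|X[k]|² = N·Σ|x[n]|² = 6·25.0000

Σ|X[k]|² = N·Σ|x[n]|² = 6·25.0000 = 150.0000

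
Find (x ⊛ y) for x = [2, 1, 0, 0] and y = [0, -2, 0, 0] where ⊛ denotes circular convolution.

(x ⊛ y)[n] = Σ(m=0 to 3) x[m] · y[(n-m) mod 4]

Computing each output sample:
(x ⊛ y)[0] = 0
(x ⊛ y)[1] = -4
(x ⊛ y)[2] = -2
(x ⊛ y)[3] = 0

x ⊛ y = [0, -4, -2, 0]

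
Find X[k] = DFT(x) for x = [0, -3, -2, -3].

X[k] = Σ(n=0 to 3) x[n] · ω_4^(nk)
where ω_4 = e^(-2πi/4)

Computing each X[k]:
X[0] = -8
X[1] = 2
X[2] = 4
X[3] = 2

X = [-8, 2, 4, 2]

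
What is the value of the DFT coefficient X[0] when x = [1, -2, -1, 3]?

X[0] = Σ(n=0 to 3) x[n] · ω_4^0 = Σ x[n]
= (1) + (-2) + (-1) + (3)

X[0] = 1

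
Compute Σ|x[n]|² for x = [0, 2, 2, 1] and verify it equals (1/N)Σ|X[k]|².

Time domain:
Σ|x[n]|² = |0|² + |2|² + |2|² + |1|² = 9.0000

Frequency domain:
(1/4)Σ|X[k]|² = (1/4)(|5|² + |-2-1i|² + |-1|² + |-2+1i|²) = (1/4)·36.0000 = 9.0000

Both sides agree, confirming Parseval's theorem.

Σ|x[n]|² = (1/N)Σ|X[k]|² = 9.0000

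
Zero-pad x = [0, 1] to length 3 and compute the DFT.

Original 2-point DFT: [1, -1]
Zero-padded 3-point DFT provides frequency interpolation.

DFT_3([x, 0, ...]) = [1, -0.5000-0.8660i, -0.5000+0.8660i]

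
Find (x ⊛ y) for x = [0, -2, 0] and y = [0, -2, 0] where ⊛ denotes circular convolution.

(x ⊛ y)[n] = Σ(m=0 to 2) x[m] · y[(n-m) mod 3]

Computing each output sample:
(x ⊛ y)[0] = 0
(x ⊛ y)[1] = 0
(x ⊛ y)[2] = 4

x ⊛ y = [0, 0, 4]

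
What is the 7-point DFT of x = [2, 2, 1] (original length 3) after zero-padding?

Original 3-point DFT: [5, 0.5000-0.8660i, 0.5000+0.8660i]
Zero-padded 7-point DFT provides frequency interpolation.

DFT_7([x, 0, ...]) = [5, 3.0245-2.5386i, 0.6540-1.5160i, 0.8216-0.0859i, 0.8216+0.0859i, 0.6540+1.5160i, 3.0245+2.5386i]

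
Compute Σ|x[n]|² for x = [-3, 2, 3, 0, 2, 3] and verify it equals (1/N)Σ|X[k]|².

Time domain:
Σ|x[n]|² = |-3|² + |2|² + |3|² + |0|² + |2|² + |3|² = 35.0000

Frequency domain:
(1/6)Σ|X[k]|² = (1/6)(|7|² + |-3|² + |-8.0000+1.7321i|² + |-3|² + |-8.0000-1.7321i|² + |-3|²) = (1/6)·210.0000 = 35.0000

Both sides agree, confirming Parseval's theorem.

Σ|x[n]|² = (1/N)Σ|X[k]|² = 35.0000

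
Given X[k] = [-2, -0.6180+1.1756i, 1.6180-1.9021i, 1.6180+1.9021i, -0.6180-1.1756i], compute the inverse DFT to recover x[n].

x[n] = (1/5) Σ(k=0 to 4) X[k] · e^(2πikn/5)

Computing each x[n]:
x[0] = 0
x[1] = -1
x[2] = -1
x[3] = 1
x[4] = -1

x = [0, -1, -1, 1, -1]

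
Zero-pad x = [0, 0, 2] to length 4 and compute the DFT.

Original 3-point DFT: [2, -1.0000+1.7321i, -1.0000-1.7321i]
Zero-padded 4-point DFT provides frequency interpolation.

DFT_4([x, 0, ...]) = [2, -2, 2, -2]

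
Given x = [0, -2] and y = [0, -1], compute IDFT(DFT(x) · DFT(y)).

(x ⊛ y)[n] = Σ(m=0 to 1) x[m] · y[(n-m) mod 2]

Computing each output sample:
(x ⊛ y)[0] = 2
(x ⊛ y)[1] = 0

x ⊛ y = [2, 0]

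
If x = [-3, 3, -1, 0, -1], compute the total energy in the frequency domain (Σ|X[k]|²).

Parseval: Σ|x[n]|² = (1/N)Σ|X[k]|², so Σ|X[k]|² = N·Σ|x[n]|² = 5·20.0000

Σ|X[k]|² = N·Σ|x[n]|² = 5·20.0000 = 100.0000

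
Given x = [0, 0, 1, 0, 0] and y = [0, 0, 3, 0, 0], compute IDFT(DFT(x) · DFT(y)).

(x ⊛ y)[n] = Σ(m=0 to 4) x[m] · y[(n-m) mod 5]

Computing each output sample:
(x ⊛ y)[0] = 0
(x ⊛ y)[1] = 0
(x ⊛ y)[2] = 0
(x ⊛ y)[3] = 0
(x ⊛ y)[4] = 3

x ⊛ y = [0, 0, 0, 0, 3]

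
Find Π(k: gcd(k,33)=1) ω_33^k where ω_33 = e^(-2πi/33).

The primitive 33rd roots of unity are ω_33^k for k coprime to 33: k ∈ {1, 2, 4, 5, 7, 8, 10, 13, 14, 16, 17, 19, 20, 23, 25, 26, 28, 29, 31, 32}
Their product equals the constant term of the cyclotomic polynomial Φ_33(x) up to sign.
For n ≥ 3, the product of all primitive nth roots of unity is 1. (For n=1 it is 1; for n=2 it is -1.)

1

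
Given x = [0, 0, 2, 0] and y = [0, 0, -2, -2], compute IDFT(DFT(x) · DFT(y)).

(x ⊛ y)[n] = Σ(m=0 to 3) x[m] · y[(n-m) mod 4]

Computing each output sample:
(x ⊛ y)[0] = -4
(x ⊛ y)[1] = -4
(x ⊛ y)[2] = 0
(x ⊛ y)[3] = 0

x ⊛ y = [-4, -4, 0, 0]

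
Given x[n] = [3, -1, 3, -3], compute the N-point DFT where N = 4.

X[k] = Σ(n=0 to 3) x[n] · ω_4^(nk)
where ω_4 = e^(-2πi/4)

Computing each X[k]:
X[0] = 2
X[1] = -2i
X[2] = 10
X[3] = 2i

X = [2, -2i, 10, 2i]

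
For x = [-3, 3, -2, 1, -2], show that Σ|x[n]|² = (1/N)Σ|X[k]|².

Time domain:
Σ|x[n]|² = |-3|² + |3|² + |-2|² + |1|² + |-2|² = 27.0000

Frequency domain:
(1/5)Σ|X[k]|² = (1/5)(|-3|² + |-1.8820-2.9919i|² + |-4.1180-5.7921i|² + |-4.1180+5.7921i|² + |-1.8820+2.9919i|²) = (1/5)·135.0000 = 27.0000

Both sides agree, confirming Parseval's theorem.

Σ|x[n]|² = (1/N)Σ|X[k]|² = 27.0000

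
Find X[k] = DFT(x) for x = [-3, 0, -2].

X[k] = Σ(n=0 to 2) x[n] · ω_3^(nk)
where ω_3 = e^(-2πi/3)

Computing each X[k]:
X[0] = -5
X[1] = -2.0000-1.7321i
X[2] = -2.0000+1.7321i

X = [-5, -2.0000-1.7321i, -2.0000+1.7321i]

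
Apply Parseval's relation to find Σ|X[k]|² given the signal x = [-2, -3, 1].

Parseval: Σ|x[n]|² = (1/N)Σ|X[k]|², so Σ|X[k]|² = N·Σ|x[n]|² = 3·14.0000

Σ|X[k]|² = N·Σ|x[n]|² = 3·14.0000 = 42.0000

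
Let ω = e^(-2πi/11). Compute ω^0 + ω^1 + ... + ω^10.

Sum of all nth roots of unity equals 0 for n > 1 (geometric series with r ≠ 1).

0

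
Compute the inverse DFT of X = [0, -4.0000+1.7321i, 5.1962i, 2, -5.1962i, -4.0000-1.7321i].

x[n] = (1/6) Σ(k=0 to 5) X[k] · e^(2πikn/6)

Computing each x[n]:
x[0] = -1
x[1] = -3
x[2] = 2
x[3] = 1
x[4] = 0
x[5] = 1

x = [-1, -3, 2, 1, 0, 1]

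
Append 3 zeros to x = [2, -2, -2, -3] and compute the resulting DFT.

Original 4-point DFT: [-5, 4-1i, 5, 4+1i]
Zero-padded 7-point DFT provides frequency interpolation.

DFT_7([x, 0, ...]) = [-5, 3.9010+4.8152i, 2.3765-1.2634i, 3.2225+2.2289i, 3.2225-2.2289i, 2.3765+1.2634i, 3.9010-4.8152i]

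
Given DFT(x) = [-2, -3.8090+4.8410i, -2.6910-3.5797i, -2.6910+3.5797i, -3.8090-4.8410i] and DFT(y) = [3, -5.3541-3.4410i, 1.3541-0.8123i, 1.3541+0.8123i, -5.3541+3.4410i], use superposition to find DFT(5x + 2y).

By linearity: DFT(5x + 2y) = 5·DFT(x) + 2·DFT(y)
= 5·[-2, -3.8090+4.8410i, -2.6910-3.5797i, -2.6910+3.5797i, -3.8090-4.8410i] + 2·[3, -5.3541-3.4410i, 1.3541-0.8123i, 1.3541+0.8123i, -5.3541+3.4410i]

Computing element-wise:
Z[0] = 5·(-2) + 2·(3) = -4
Z[1] = 5·(-3.8090+4.8410i) + 2·(-5.3541-3.4410i) = -29.7532+17.3230i
Z[2] = 5·(-2.6910-3.5797i) + 2·(1.3541-0.8123i) = -10.7468-19.5231i
Z[3] = 5·(-2.6910+3.5797i) + 2·(1.3541+0.8123i) = -10.7468+19.5231i
Z[4] = 5·(-3.8090-4.8410i) + 2·(-5.3541+3.4410i) = -29.7532-17.3230i

DFT(5x + 2y) = 5·X + 2·Y = [-4, -29.7532+17.3230i, -10.7468-19.5231i, -10.7468+19.5231i, -29.7532-17.3230i]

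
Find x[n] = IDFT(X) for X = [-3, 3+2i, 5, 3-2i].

x[n] = (1/4) Σ(k=0 to 3) X[k] · e^(2πikn/4)

Computing each x[n]:
x[0] = 2
x[1] = -3
x[2] = -1
x[3] = -1

x = [2, -3, -1, -1]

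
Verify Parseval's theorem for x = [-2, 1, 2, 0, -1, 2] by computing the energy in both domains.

Time domain:
Σ|x[n]|² = |-2|² + |1|² + |2|² + |0|² + |-1|² + |2|² = 14.0000

Frequency domain:
(1/6)Σ|X[k]|² = (1/6)(|2|² + |-1.0000-1.7321i|² + |-4.0000+3.4641i|² + |-4|² + |-4.0000-3.4641i|² + |-1.0000+1.7321i|²) = (1/6)·84.0000 = 14.0000

Both sides agree, confirming Parseval's theorem.

Σ|x[n]|² = (1/N)Σ|X[k]|² = 14.0000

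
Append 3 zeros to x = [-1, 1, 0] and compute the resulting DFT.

Original 3-point DFT: [0, -1.5000-0.8660i, -1.5000+0.8660i]
Zero-padded 6-point DFT provides frequency interpolation.

DFT_6([x, 0, ...]) = [0, -0.5000-0.8660i, -1.5000-0.8660i, -2, -1.5000+0.8660i, -0.5000+0.8660i]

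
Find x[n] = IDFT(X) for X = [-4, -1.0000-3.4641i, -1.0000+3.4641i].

x[n] = (1/3) Σ(k=0 to 2) X[k] · e^(2πikn/3)

Computing each x[n]:
x[0] = -2
x[1] = 1
x[2] = -3

x = [-2, 1, -3]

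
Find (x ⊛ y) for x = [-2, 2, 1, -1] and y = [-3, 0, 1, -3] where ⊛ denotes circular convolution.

(x ⊛ y)[n] = Σ(m=0 to 3) x[m] · y[(n-m) mod 4]

Computing each output sample:
(x ⊛ y)[0] = 1
(x ⊛ y)[1] = -10
(x ⊛ y)[2] = -2
(x ⊛ y)[3] = 11

x ⊛ y = [1, -10, -2, 11]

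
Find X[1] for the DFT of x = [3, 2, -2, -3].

X[1] = Σ(n=0 to 3) x[n] · ω_4^(1n) where ω_4 = e^(-2πi/4)
= (3)·ω_4^0 + (2)·ω_4^1 + (-2)·ω_4^2 + (-3)·ω_4^3

X[1] = 5-5i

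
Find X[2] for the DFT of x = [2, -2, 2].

X[2] = Σ(n=0 to 2) x[n] · ω_3^(2n) where ω_3 = e^(-2πi/3)
= (2)·ω_3^0 + (-2)·ω_3^2 + (2)·ω_3^4

X[2] = 2.0000-3.4641i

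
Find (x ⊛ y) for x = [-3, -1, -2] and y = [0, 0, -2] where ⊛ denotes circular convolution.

(x ⊛ y)[n] = Σ(m=0 to 2) x[m] · y[(n-m) mod 3]

Computing each output sample:
(x ⊛ y)[0] = 2
(x ⊛ y)[1] = 4
(x ⊛ y)[2] = 6

x ⊛ y = [2, 4, 6]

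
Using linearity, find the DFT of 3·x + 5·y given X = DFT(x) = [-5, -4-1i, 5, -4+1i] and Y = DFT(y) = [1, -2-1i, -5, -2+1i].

By linearity: DFT(3x + 5y) = 3·DFT(x) + 5·DFT(y)
= 3·[-5, -4-1i, 5, -4+1i] + 5·[1, -2-1i, -5, -2+1i]

Computing element-wise:
Z[0] = 3·(-5) + 5·(1) = -10
Z[1] = 3·(-4-1i) + 5·(-2-1i) = -22-8i
Z[2] = 3·(5) + 5·(-5) = -10
Z[3] = 3·(-4+1i) + 5·(-2+1i) = -22+8i

DFT(3x + 5y) = 3·X + 5·Y = [-10, -22-8i, -10, -22+8i]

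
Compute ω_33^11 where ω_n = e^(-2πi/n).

ω_33^11 = e^(-2πi·11/33)
= cos(-2π·11/33) + i·sin(-2π·11/33)
= cos(-22π/33) + i·sin(-22π/33)

ω_33^11 = cos(-22π/33) + i·sin(-22π/33) = -0.5000-0.8660i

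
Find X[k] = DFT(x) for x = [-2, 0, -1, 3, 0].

X[k] = Σ(n=0 to 4) x[n] · ω_5^(nk)
where ω_5 = e^(-2πi/5)

Computing each X[k]:
X[0] = 0
X[1] = -3.6180+2.3511i
X[2] = -1.3820-3.8042i
X[3] = -1.3820+3.8042i
X[4] = -3.6180-2.3511i

X = [0, -3.6180+2.3511i, -1.3820-3.8042i, -1.3820+3.8042i, -3.6180-2.3511i]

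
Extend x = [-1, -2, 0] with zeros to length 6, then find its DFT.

Original 3-point DFT: [-3, 1.7321i, -1.7321i]
Zero-padded 6-point DFT provides frequency interpolation.

DFT_6([x, 0, ...]) = [-3, -2.0000+1.7321i, 1.7321i, 1, -1.7321i, -2.0000-1.7321i]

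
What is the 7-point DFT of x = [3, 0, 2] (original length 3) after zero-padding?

Original 3-point DFT: [5, 2.0000+1.7321i, 2.0000-1.7321i]
Zero-padded 7-point DFT provides frequency interpolation.

DFT_7([x, 0, ...]) = [5, 2.5550-1.9499i, 1.1981+0.8678i, 4.2470+1.5637i, 4.2470-1.5637i, 1.1981-0.8678i, 2.5550+1.9499i]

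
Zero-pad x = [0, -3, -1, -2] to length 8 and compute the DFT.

Original 4-point DFT: [-6, 1+1i, 4, 1-1i]
Zero-padded 8-point DFT provides frequency interpolation.

DFT_8([x, 0, ...]) = [-6, -0.7071+4.5355i, 1+1i, 0.7071+2.5355i, 4, 0.7071-2.5355i, 1-1i, -0.7071-4.5355i]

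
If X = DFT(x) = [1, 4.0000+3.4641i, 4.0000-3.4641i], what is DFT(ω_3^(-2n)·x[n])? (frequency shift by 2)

Modulation property: DFT(ω_3^(-2n)·x[n]) = X[(k-2) mod 3], so circularly shift X by 2 positions.

X[k-2] = [4.0000+3.4641i, 4.0000-3.4641i, 1]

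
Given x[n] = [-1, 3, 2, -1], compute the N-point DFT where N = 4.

X[k] = Σ(n=0 to 3) x[n] · ω_4^(nk)
where ω_4 = e^(-2πi/4)

Computing each X[k]:
X[0] = 3
X[1] = -3-4i
X[2] = -1
X[3] = -3+4i

X = [3, -3-4i, -1, -3+4i]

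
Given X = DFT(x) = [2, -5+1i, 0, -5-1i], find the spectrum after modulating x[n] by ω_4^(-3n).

Modulation property: DFT(ω_4^(-3n)·x[n]) = X[(k-3) mod 4], so circularly shift X by 3 positions.

X[k-3] = [-5+1i, 0, -5-1i, 2]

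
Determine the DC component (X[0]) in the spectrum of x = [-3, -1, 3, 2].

X[0] = Σ(n=0 to 3) x[n] · ω_4^0 = Σ x[n]
= (-3) + (-1) + (3) + (2)

X[0] = 1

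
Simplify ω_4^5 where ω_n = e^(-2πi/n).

Since ω_4^4 = 1, powers reduce modulo 4.
5 mod 4 = 1
So ω_4^5 = ω_4^1 = e^(-2πi·1/4)

ω_4^5 = ω_4^1 = -1i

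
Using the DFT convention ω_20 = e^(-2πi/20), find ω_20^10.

ω_20^10 = e^(-2πi·10/20)
= cos(-2π·10/20) + i·sin(-2π·10/20)
= cos(-20π/20) + i·sin(-20π/20)

ω_20^10 = cos(-20π/20) + i·sin(-20π/20) = -1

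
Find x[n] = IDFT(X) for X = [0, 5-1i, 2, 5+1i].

x[n] = (1/4) Σ(k=0 to 3) X[k] · e^(2πikn/4)

Computing each x[n]:
x[0] = 3
x[1] = 0
x[2] = -2
x[3] = -1

x = [3, 0, -2, -1]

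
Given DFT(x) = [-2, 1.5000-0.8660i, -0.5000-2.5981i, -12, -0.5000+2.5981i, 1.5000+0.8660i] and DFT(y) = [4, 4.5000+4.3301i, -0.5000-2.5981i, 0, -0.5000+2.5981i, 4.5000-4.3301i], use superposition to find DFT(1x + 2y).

By linearity: DFT(1x + 2y) = 1·DFT(x) + 2·DFT(y)
= 1·[-2, 1.5000-0.8660i, -0.5000-2.5981i, -12, -0.5000+2.5981i, 1.5000+0.8660i] + 2·[4, 4.5000+4.3301i, -0.5000-2.5981i, 0, -0.5000+2.5981i, 4.5000-4.3301i]

Computing element-wise:
Z[0] = 1·(-2) + 2·(4) = 6
Z[1] = 1·(1.5000-0.8660i) + 2·(4.5000+4.3301i) = 10.5000+7.7942i
Z[2] = 1·(-0.5000-2.5981i) + 2·(-0.5000-2.5981i) = -1.5000-7.7943i
Z[3] = 1·(-12) + 2·(0) = -12
Z[4] = 1·(-0.5000+2.5981i) + 2·(-0.5000+2.5981i) = -1.5000+7.7943i
Z[5] = 1·(1.5000+0.8660i) + 2·(4.5000-4.3301i) = 10.5000-7.7942i

DFT(1x + 2y) = 1·X + 2·Y = [6, 10.5000+7.7942i, -1.5000-7.7943i, -12, -1.5000+7.7943i, 10.5000-7.7942i]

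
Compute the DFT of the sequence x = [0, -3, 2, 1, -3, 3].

X[k] = Σ(n=0 to 5) x[n] · ω_6^(nk)
where ω_6 = e^(-2πi/6)

Computing each X[k]:
X[0] = 0
X[1] = -0.5000+0.8660i
X[2] = 1.5000+9.5263i
X[3] = -2
X[4] = 1.5000-9.5263i
X[5] = -0.5000-0.8660i

X = [0, -0.5000+0.8660i, 1.5000+9.5263i, -2, 1.5000-9.5263i, -0.5000-0.8660i]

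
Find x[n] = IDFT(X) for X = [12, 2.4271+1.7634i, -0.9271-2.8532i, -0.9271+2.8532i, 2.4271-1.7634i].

x[n] = (1/5) Σ(k=0 to 4) X[k] · e^(2πikn/5)

Computing each x[n]:
x[0] = 3
x[1] = 3
x[2] = 0
x[3] = 3
x[4] = 3

x = [3, 3, 0, 3, 3]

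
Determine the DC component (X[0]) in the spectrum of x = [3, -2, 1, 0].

X[0] = Σ(n=0 to 3) x[n] · ω_4^0 = Σ x[n]
= (3) + (-2) + (1) + (0)

X[0] = 2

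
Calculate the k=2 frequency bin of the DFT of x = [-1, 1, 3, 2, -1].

X[2] = Σ(n=0 to 4) x[n] · ω_5^(2n) where ω_5 = e^(-2πi/5)
= (-1)·ω_5^0 + (1)·ω_5^2 + (3)·ω_5^4 + (2)·ω_5^6 + (-1)·ω_5^8

X[2] = 0.5451-0.2245i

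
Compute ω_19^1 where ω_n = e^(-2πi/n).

ω_19^1 = e^(-2πi·1/19)
= cos(-2π·1/19) + i·sin(-2π·1/19)
= cos(-2π/19) + i·sin(-2π/19)

ω_19^1 = cos(-2π/19) + i·sin(-2π/19) = 0.9458-0.3247i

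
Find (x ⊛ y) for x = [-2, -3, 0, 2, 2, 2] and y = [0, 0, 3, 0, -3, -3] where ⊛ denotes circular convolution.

(x ⊛ y)[n] = Σ(m=0 to 5) x[m] · y[(n-m) mod 6]

Computing each output sample:
(x ⊛ y)[0] = 15
(x ⊛ y)[1] = 0
(x ⊛ y)[2] = -18
(x ⊛ y)[3] = -21
(x ⊛ y)[4] = 0
(x ⊛ y)[5] = 21

x ⊛ y = [15, 0, -18, -21, 0, 21]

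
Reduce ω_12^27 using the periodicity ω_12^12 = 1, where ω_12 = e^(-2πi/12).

Since ω_12^12 = 1, powers reduce modulo 12.
27 mod 12 = 3
So ω_12^27 = ω_12^3 = e^(-2πi·3/12)

ω_12^27 = ω_12^3 = -1i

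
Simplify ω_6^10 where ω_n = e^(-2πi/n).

Since ω_6^6 = 1, powers reduce modulo 6.
10 mod 6 = 4
So ω_6^10 = ω_6^4 = e^(-2πi·4/6)

ω_6^10 = ω_6^4 = -0.5000+0.8660i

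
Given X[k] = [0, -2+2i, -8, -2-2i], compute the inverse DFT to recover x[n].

x[n] = (1/4) Σ(k=0 to 3) X[k] · e^(2πikn/4)

Computing each x[n]:
x[0] = -3
x[1] = 1
x[2] = -1
x[3] = 3

x = [-3, 1, -1, 3]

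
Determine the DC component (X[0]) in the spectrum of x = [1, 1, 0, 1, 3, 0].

X[0] = Σ(n=0 to 5) x[n] · ω_6^0 = Σ x[n]
= (1) + (1) + (0) + (1) + (3) + (0)

X[0] = 6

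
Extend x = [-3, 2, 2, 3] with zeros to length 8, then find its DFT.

Original 4-point DFT: [4, -5+1i, -6, -5-1i]
Zero-padded 8-point DFT provides frequency interpolation.

DFT_8([x, 0, ...]) = [4, -3.7071-5.5355i, -5+1i, -2.2929-1.5355i, -6, -2.2929+1.5355i, -5-1i, -3.7071+5.5355i]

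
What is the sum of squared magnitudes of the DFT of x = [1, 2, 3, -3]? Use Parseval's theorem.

Parseval: Σ|x[n]|² = (1/N)Σ|X[k]|², so Σ|X[k]|² = N·Σ|x[n]|² = 4·23.0000

Σ|X[k]|² = N·Σ|x[n]|² = 4·23.0000 = 92.0000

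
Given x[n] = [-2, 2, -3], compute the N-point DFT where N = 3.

X[k] = Σ(n=0 to 2) x[n] · ω_3^(nk)
where ω_3 = e^(-2πi/3)

Computing each X[k]:
X[0] = -3
X[1] = -1.5000-4.3301i
X[2] = -1.5000+4.3301i

X = [-3, -1.5000-4.3301i, -1.5000+4.3301i]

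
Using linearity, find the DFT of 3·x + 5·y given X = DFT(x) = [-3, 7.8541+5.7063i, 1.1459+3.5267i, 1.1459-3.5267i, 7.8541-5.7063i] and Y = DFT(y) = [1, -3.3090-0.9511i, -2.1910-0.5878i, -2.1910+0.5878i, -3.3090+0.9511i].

By linearity: DFT(3x + 5y) = 3·DFT(x) + 5·DFT(y)
= 3·[-3, 7.8541+5.7063i, 1.1459+3.5267i, 1.1459-3.5267i, 7.8541-5.7063i] + 5·[1, -3.3090-0.9511i, -2.1910-0.5878i, -2.1910+0.5878i, -3.3090+0.9511i]

Computing element-wise:
Z[0] = 3·(-3) + 5·(1) = -4
Z[1] = 3·(7.8541+5.7063i) + 5·(-3.3090-0.9511i) = 7.0173+12.3634i
Z[2] = 3·(1.1459+3.5267i) + 5·(-2.1910-0.5878i) = -7.5173+7.6411i
Z[3] = 3·(1.1459-3.5267i) + 5·(-2.1910+0.5878i) = -7.5173-7.6411i
Z[4] = 3·(7.8541-5.7063i) + 5·(-3.3090+0.9511i) = 7.0173-12.3634i

DFT(3x + 5y) = 3·X + 5·Y = [-4, 7.0173+12.3634i, -7.5173+7.6411i, -7.5173-7.6411i, 7.0173-12.3634i]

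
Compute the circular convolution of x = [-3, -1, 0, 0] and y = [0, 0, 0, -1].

(x ⊛ y)[n] = Σ(m=0 to 3) x[m] · y[(n-m) mod 4]

Computing each output sample:
(x ⊛ y)[0] = 1
(x ⊛ y)[1] = 0
(x ⊛ y)[2] = 0
(x ⊛ y)[3] = 3

x ⊛ y = [1, 0, 0, 3]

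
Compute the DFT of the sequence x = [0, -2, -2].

X[k] = Σ(n=0 to 2) x[n] · ω_3^(nk)
where ω_3 = e^(-2πi/3)

Computing each X[k]:
X[0] = -4
X[1] = 2
X[2] = 2

X = [-4, 2, 2]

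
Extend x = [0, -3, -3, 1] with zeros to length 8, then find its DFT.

Original 4-point DFT: [-5, 3+4i, -1, 3-4i]
Zero-padded 8-point DFT provides frequency interpolation.

DFT_8([x, 0, ...]) = [-5, -2.8284+4.4142i, 3+4i, 2.8284-1.5858i, -1, 2.8284+1.5858i, 3-4i, -2.8284-4.4142i]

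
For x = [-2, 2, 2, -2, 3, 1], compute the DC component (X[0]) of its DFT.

X[0] = Σ(n=0 to 5) x[n] · ω_6^0 = Σ x[n]
= (-2) + (2) + (2) + (-2) + (3) + (1)

X[0] = 4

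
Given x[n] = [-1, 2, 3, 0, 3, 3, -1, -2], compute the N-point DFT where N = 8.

X[k] = Σ(n=0 to 7) x[n] · ω_8^(nk)
where ω_8 = e^(-2πi/8)

Computing each X[k]:
X[0] = 7
X[1] = -6.1213-4.7071i
X[2] = -7i
X[3] = -1.8787+3.2929i
X[4] = 1
X[5] = -1.8787-3.2929i
X[6] = 7i
X[7] = -6.1213+4.7071i

X = [7, -6.1213-4.7071i, -7i, -1.8787+3.2929i, 1, -1.8787-3.2929i, 7i, -6.1213+4.7071i]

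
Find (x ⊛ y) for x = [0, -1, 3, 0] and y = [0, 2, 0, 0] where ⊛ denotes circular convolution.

(x ⊛ y)[n] = Σ(m=0 to 3) x[m] · y[(n-m) mod 4]

Computing each output sample:
(x ⊛ y)[0] = 0
(x ⊛ y)[1] = 0
(x ⊛ y)[2] = -2
(x ⊛ y)[3] = 6

x ⊛ y = [0, 0, -2, 6]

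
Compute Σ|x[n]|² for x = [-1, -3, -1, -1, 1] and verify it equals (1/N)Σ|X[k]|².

Time domain:
Σ|x[n]|² = |-1|² + |-3|² + |-1|² + |-1|² + |1|² = 13.0000

Frequency domain:
(1/5)Σ|X[k]|² = (1/5)(|-5|² + |3.8042i|² + |2.3511i|² + |-2.3511i|² + |-3.8042i|²) = (1/5)·65.0000 = 13.0000

Both sides agree, confirming Parseval's theorem.

Σ|x[n]|² = (1/N)Σ|X[k]|² = 13.0000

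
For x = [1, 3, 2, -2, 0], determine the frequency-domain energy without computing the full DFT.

Parseval: Σ|x[n]|² = (1/N)Σ|X[k]|², so Σ|X[k]|² = N·Σ|x[n]|² = 5·18.0000

Σ|X[k]|² = N·Σ|x[n]|² = 5·18.0000 = 90.0000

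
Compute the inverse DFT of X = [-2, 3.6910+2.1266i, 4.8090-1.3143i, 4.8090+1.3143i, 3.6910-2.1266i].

x[n] = (1/5) Σ(k=0 to 4) X[k] · e^(2πikn/5)

Computing each x[n]:
x[0] = 3
x[1] = -2
x[2] = -2
x[3] = 0
x[4] = -1

x = [3, -2, -2, 0, -1]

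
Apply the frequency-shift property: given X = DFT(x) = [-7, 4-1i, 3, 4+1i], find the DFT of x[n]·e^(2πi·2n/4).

Modulation property: DFT(ω_4^(-2n)·x[n]) = X[(k-2) mod 4], so circularly shift X by 2 positions.

X[k-2] = [3, 4+1i, -7, 4-1i]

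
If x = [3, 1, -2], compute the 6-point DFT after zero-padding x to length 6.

Original 3-point DFT: [2, 3.5000-2.5981i, 3.5000+2.5981i]
Zero-padded 6-point DFT provides frequency interpolation.

DFT_6([x, 0, ...]) = [2, 4.5000+0.8660i, 3.5000-2.5981i, 0, 3.5000+2.5981i, 4.5000-0.8660i]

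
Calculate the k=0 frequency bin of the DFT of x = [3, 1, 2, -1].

X[0] = Σ(n=0 to 3) x[n] · ω_4^0 = Σ x[n]
= (3) + (1) + (2) + (-1)

X[0] = 5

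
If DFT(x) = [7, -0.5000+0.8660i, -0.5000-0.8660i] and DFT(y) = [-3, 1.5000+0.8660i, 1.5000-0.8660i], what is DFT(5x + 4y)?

By linearity: DFT(5x + 4y) = 5·DFT(x) + 4·DFT(y)
= 5·[7, -0.5000+0.8660i, -0.5000-0.8660i] + 4·[-3, 1.5000+0.8660i, 1.5000-0.8660i]

Computing element-wise:
Z[0] = 5·(7) + 4·(-3) = 23
Z[1] = 5·(-0.5000+0.8660i) + 4·(1.5000+0.8660i) = 3.5000+7.7940i
Z[2] = 5·(-0.5000-0.8660i) + 4·(1.5000-0.8660i) = 3.5000-7.7940i

DFT(5x + 4y) = 5·X + 4·Y = [23, 3.5000+7.7940i, 3.5000-7.7940i]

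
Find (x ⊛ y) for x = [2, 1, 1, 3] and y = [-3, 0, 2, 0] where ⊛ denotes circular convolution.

(x ⊛ y)[n] = Σ(m=0 to 3) x[m] · y[(n-m) mod 4]

Computing each output sample:
(x ⊛ y)[0] = -4
(x ⊛ y)[1] = 3
(x ⊛ y)[2] = 1
(x ⊛ y)[3] = -7

x ⊛ y = [-4, 3, 1, -7]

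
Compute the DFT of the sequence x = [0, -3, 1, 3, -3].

X[k] = Σ(n=0 to 4) x[n] · ω_5^(nk)
where ω_5 = e^(-2πi/5)

Computing each X[k]:
X[0] = -2
X[1] = -5.0902+1.1756i
X[2] = 6.0902-1.9021i
X[3] = 6.0902+1.9021i
X[4] = -5.0902-1.1756i

X = [-2, -5.0902+1.1756i, 6.0902-1.9021i, 6.0902+1.9021i, -5.0902-1.1756i]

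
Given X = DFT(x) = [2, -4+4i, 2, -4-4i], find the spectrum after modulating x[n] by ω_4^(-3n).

Modulation property: DFT(ω_4^(-3n)·x[n]) = X[(k-3) mod 4], so circularly shift X by 3 positions.

X[k-3] = [-4+4i, 2, -4-4i, 2]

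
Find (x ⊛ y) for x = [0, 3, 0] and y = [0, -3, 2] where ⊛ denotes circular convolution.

(x ⊛ y)[n] = Σ(m=0 to 2) x[m] · y[(n-m) mod 3]

Computing each output sample:
(x ⊛ y)[0] = 6
(x ⊛ y)[1] = 0
(x ⊛ y)[2] = -9

x ⊛ y = [6, 0, -9]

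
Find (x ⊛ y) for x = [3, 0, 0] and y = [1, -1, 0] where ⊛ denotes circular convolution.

(x ⊛ y)[n] = Σ(m=0 to 2) x[m] · y[(n-m) mod 3]

Computing each output sample:
(x ⊛ y)[0] = 3
(x ⊛ y)[1] = -3
(x ⊛ y)[2] = 0

x ⊛ y = [3, -3, 0]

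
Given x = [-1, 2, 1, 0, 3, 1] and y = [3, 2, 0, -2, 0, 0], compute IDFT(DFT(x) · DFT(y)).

(x ⊛ y)[n] = Σ(m=0 to 5) x[m] · y[(n-m) mod 6]

Computing each output sample:
(x ⊛ y)[0] = -1
(x ⊛ y)[1] = -2
(x ⊛ y)[2] = 5
(x ⊛ y)[3] = 4
(x ⊛ y)[4] = 5
(x ⊛ y)[5] = 7

x ⊛ y = [-1, -2, 5, 4, 5, 7]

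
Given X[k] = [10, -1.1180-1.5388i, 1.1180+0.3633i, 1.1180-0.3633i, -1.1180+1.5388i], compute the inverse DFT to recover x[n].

x[n] = (1/5) Σ(k=0 to 4) X[k] · e^(2πikn/5)

Computing each x[n]:
x[0] = 2
x[1] = 2
x[2] = 3
x[3] = 2
x[4] = 1

x = [2, 2, 3, 2, 1]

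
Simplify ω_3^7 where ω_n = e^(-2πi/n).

Since ω_3^3 = 1, powers reduce modulo 3.
7 mod 3 = 1
So ω_3^7 = ω_3^1 = e^(-2πi·1/3)

ω_3^7 = ω_3^1 = -0.5000-0.8660i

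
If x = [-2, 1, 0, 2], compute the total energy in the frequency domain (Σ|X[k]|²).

Parseval: Σ|x[n]|² = (1/N)Σ|X[k]|², so Σ|X[k]|² = N·Σ|x[n]|² = 4·9.0000

Σ|X[k]|² = N·Σ|x[n]|² = 4·9.0000 = 36.0000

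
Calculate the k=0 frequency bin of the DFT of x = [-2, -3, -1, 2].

X[0] = Σ(n=0 to 3) x[n] · ω_4^0 = Σ x[n]
= (-2) + (-3) + (-1) + (2)

X[0] = -4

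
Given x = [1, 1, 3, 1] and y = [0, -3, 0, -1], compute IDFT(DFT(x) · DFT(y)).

(x ⊛ y)[n] = Σ(m=0 to 3) x[m] · y[(n-m) mod 4]

Computing each output sample:
(x ⊛ y)[0] = -4
(x ⊛ y)[1] = -6
(x ⊛ y)[2] = -4
(x ⊛ y)[3] = -10

x ⊛ y = [-4, -6, -4, -10]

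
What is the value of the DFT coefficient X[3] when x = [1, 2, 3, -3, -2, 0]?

X[3] = Σ(n=0 to 5) x[n] · ω_6^(3n) where ω_6 = e^(-2πi/6)
= (1)·ω_6^0 + (2)·ω_6^3 + (3)·ω_6^6 + (-3)·ω_6^9 + (-2)·ω_6^12 + (0)·ω_6^15

X[3] = 3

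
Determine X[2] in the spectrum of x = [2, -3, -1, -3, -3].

X[2] = Σ(n=0 to 4) x[n] · ω_5^(2n) where ω_5 = e^(-2πi/5)
= (2)·ω_5^0 + (-3)·ω_5^2 + (-1)·ω_5^4 + (-3)·ω_5^6 + (-3)·ω_5^8

X[2] = 5.6180+1.9021i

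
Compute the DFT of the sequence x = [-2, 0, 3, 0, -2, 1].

X[k] = Σ(n=0 to 5) x[n] · ω_6^(nk)
where ω_6 = e^(-2πi/6)

Computing each X[k]:
X[0] = 0
X[1] = -2.0000-3.4641i
X[2] = -3.0000+5.1962i
X[3] = -2
X[4] = -3.0000-5.1962i
X[5] = -2.0000+3.4641i

X = [0, -2.0000-3.4641i, -3.0000+5.1962i, -2, -3.0000-5.1962i, -2.0000+3.4641i]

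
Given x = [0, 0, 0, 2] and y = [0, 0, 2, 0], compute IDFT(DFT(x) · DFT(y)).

(x ⊛ y)[n] = Σ(m=0 to 3) x[m] · y[(n-m) mod 4]

Computing each output sample:
(x ⊛ y)[0] = 0
(x ⊛ y)[1] = 4
(x ⊛ y)[2] = 0
(x ⊛ y)[3] = 0

x ⊛ y = [0, 4, 0, 0]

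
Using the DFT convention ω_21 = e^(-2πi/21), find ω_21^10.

ω_21^10 = e^(-2πi·10/21)
= cos(-2π·10/21) + i·sin(-2π·10/21)
= cos(-20π/21) + i·sin(-20π/21)

ω_21^10 = cos(-20π/21) + i·sin(-20π/21) = -0.9888-0.1490i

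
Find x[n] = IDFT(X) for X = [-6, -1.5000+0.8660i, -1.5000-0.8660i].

x[n] = (1/3) Σ(k=0 to 2) X[k] · e^(2πikn/3)

Computing each x[n]:
x[0] = -3
x[1] = -2
x[2] = -1

x = [-3, -2, -1]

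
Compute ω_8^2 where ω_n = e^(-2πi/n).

ω_8^2 = e^(-2πi·2/8)
= cos(-2π·2/8) + i·sin(-2π·2/8)
= cos(-4π/8) + i·sin(-4π/8)

ω_8^2 = cos(-4π/8) + i·sin(-4π/8) = -1i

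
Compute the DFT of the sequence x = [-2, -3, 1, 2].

X[k] = Σ(n=0 to 3) x[n] · ω_4^(nk)
where ω_4 = e^(-2πi/4)

Computing each X[k]:
X[0] = -2
X[1] = -3+5i
X[2] = 0
X[3] = -3-5i

X = [-2, -3+5i, 0, -3-5i]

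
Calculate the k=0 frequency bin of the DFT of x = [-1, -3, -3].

X[0] = Σ(n=0 to 2) x[n] · ω_3^0 = Σ x[n]
= (-1) + (-3) + (-3)

X[0] = -7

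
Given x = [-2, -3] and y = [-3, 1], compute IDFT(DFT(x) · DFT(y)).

(x ⊛ y)[n] = Σ(m=0 to 1) x[m] · y[(n-m) mod 2]

Computing each output sample:
(x ⊛ y)[0] = 3
(x ⊛ y)[1] = 7

x ⊛ y = [3, 7]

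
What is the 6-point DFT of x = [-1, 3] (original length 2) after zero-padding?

Original 2-point DFT: [2, -4]
Zero-padded 6-point DFT provides frequency interpolation.

DFT_6([x, 0, ...]) = [2, 0.5000-2.5981i, -2.5000-2.5981i, -4, -2.5000+2.5981i, 0.5000+2.5981i]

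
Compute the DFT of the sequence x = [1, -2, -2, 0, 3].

X[k] = Σ(n=0 to 4) x[n] · ω_5^(nk)
where ω_5 = e^(-2πi/5)

Computing each X[k]:
X[0] = 0
X[1] = 2.9271+5.9309i
X[2] = -0.4271+1.0368i
X[3] = -0.4271-1.0368i
X[4] = 2.9271-5.9309i

X = [0, 2.9271+5.9309i, -0.4271+1.0368i, -0.4271-1.0368i, 2.9271-5.9309i]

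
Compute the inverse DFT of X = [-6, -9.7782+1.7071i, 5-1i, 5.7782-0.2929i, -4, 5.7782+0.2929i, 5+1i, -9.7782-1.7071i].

x[n] = (1/8) Σ(k=0 to 7) X[k] · e^(2πikn/8)

Computing each x[n]:
x[0] = -1
x[1] = -3
x[2] = -3
x[3] = 2
x[4] = 1
x[5] = 3
x[6] = -2
x[7] = -3

x = [-1, -3, -3, 2, 1, 3, -2, -3]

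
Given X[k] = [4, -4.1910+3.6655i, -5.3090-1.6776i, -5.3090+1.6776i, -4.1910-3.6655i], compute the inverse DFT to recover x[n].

x[n] = (1/5) Σ(k=0 to 4) X[k] · e^(2πikn/5)

Computing each x[n]:
x[0] = -3
x[1] = 1
x[2] = 0
x[3] = 3
x[4] = 3

x = [-3, 1, 0, 3, 3]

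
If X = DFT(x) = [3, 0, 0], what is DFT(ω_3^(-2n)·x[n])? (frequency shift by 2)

Modulation property: DFT(ω_3^(-2n)·x[n]) = X[(k-2) mod 3], so circularly shift X by 2 positions.

X[k-2] = [0, 0, 3]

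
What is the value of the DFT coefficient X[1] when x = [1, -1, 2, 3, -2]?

X[1] = Σ(n=0 to 4) x[n] · ω_5^(1n) where ω_5 = e^(-2πi/5)
= (1)·ω_5^0 + (-1)·ω_5^1 + (2)·ω_5^2 + (3)·ω_5^3 + (-2)·ω_5^4

X[1] = -3.9721-0.3633i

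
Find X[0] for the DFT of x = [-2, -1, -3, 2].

X[0] = Σ(n=0 to 3) x[n] · ω_4^0 = Σ x[n]
= (-2) + (-1) + (-3) + (2)

X[0] = -4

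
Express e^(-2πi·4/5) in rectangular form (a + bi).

ω_5^4 = e^(-2πi·4/5)
= cos(-2π·4/5) + i·sin(-2π·4/5)
= cos(-8π/5) + i·sin(-8π/5)

ω_5^4 = cos(-8π/5) + i·sin(-8π/5) = 0.3090+0.9511i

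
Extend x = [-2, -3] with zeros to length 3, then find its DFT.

Original 2-point DFT: [-5, 1]
Zero-padded 3-point DFT provides frequency interpolation.

DFT_3([x, 0, ...]) = [-5, -0.5000+2.5981i, -0.5000-2.5981i]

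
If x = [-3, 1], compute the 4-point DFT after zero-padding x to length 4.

Original 2-point DFT: [-2, -4]
Zero-padded 4-point DFT provides frequency interpolation.

DFT_4([x, 0, ...]) = [-2, -3-1i, -4, -3+1i]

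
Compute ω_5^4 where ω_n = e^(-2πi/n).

ω_5^4 = e^(-2πi·4/5)
= cos(-2π·4/5) + i·sin(-2π·4/5)
= cos(-8π/5) + i·sin(-8π/5)

ω_5^4 = cos(-8π/5) + i·sin(-8π/5) = 0.3090+0.9511i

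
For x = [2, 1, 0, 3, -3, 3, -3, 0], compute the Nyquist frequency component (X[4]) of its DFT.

X[4] = Σ(n=0 to 7) x[n] · ω_8^(4n) where ω_8 = e^(-2πi/8)
= (2)·ω_8^0 + (1)·ω_8^4 + (0)·ω_8^8 + (3)·ω_8^12 + (-3)·ω_8^16 + (3)·ω_8^20 + (-3)·ω_8^24 + (0)·ω_8^28

X[4] = -11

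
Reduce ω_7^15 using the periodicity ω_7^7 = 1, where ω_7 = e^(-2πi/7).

Since ω_7^7 = 1, powers reduce modulo 7.
15 mod 7 = 1
So ω_7^15 = ω_7^1 = e^(-2πi·1/7)

ω_7^15 = ω_7^1 = 0.6235-0.7818i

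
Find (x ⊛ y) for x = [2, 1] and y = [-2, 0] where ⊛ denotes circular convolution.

(x ⊛ y)[n] = Σ(m=0 to 1) x[m] · y[(n-m) mod 2]

Computing each output sample:
(x ⊛ y)[0] = -4
(x ⊛ y)[1] = -2

x ⊛ y = [-4, -2]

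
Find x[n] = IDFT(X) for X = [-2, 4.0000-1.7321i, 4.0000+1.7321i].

x[n] = (1/3) Σ(k=0 to 2) X[k] · e^(2πikn/3)

Computing each x[n]:
x[0] = 2
x[1] = -1
x[2] = -3

x = [2, -1, -3]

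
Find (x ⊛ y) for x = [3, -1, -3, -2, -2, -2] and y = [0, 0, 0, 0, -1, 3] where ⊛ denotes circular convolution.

(x ⊛ y)[n] = Σ(m=0 to 5) x[m] · y[(n-m) mod 6]

Computing each output sample:
(x ⊛ y)[0] = 0
(x ⊛ y)[1] = -7
(x ⊛ y)[2] = -4
(x ⊛ y)[3] = -4
(x ⊛ y)[4] = -9
(x ⊛ y)[5] = 10

x ⊛ y = [0, -7, -4, -4, -9, 10]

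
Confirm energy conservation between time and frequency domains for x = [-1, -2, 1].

Time domain:
Σ|x[n]|² = |-1|² + |-2|² + |1|² = 6.0000

Frequency domain:
(1/3)Σ|X[k]|² = (1/3)(|-2|² + |-0.5000+2.5981i|² + |-0.5000-2.5981i|²) = (1/3)·18.0000 = 6.0000

Both sides agree, confirming Parseval's theorem.

Σ|x[n]|² = (1/N)Σ|X[k]|² = 6.0000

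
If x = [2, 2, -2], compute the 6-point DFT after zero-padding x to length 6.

Original 3-point DFT: [2, 2.0000-3.4641i, 2.0000+3.4641i]
Zero-padded 6-point DFT provides frequency interpolation.

DFT_6([x, 0, ...]) = [2, 4, 2.0000-3.4641i, -2, 2.0000+3.4641i, 4]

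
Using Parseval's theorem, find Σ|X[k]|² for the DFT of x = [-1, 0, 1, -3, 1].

Parseval: Σ|x[n]|² = (1/N)Σ|X[k]|², so Σ|X[k]|² = N·Σ|x[n]|² = 5·12.0000

Σ|X[k]|² = N·Σ|x[n]|² = 5·12.0000 = 60.0000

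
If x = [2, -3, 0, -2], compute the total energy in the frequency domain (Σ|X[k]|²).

Parseval: Σ|x[n]|² = (1/N)Σ|X[k]|², so Σ|X[k]|² = N·Σ|x[n]|² = 4·17.0000

Σ|X[k]|² = N·Σ|x[n]|² = 4·17.0000 = 68.0000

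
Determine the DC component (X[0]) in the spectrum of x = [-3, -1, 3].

X[0] = Σ(n=0 to 2) x[n] · ω_3^0 = Σ x[n]
= (-3) + (-1) + (3)

X[0] = -1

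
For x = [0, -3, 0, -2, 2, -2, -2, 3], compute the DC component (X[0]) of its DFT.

X[0] = Σ(n=0 to 7) x[n] · ω_8^0 = Σ x[n]
= (0) + (-3) + (0) + (-2) + (2) + (-2) + (-2) + (3)

X[0] = -4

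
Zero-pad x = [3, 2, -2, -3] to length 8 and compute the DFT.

Original 4-point DFT: [0, 5-5i, 2, 5+5i]
Zero-padded 8-point DFT provides frequency interpolation.

DFT_8([x, 0, ...]) = [0, 6.5355+2.7071i, 5-5i, -0.5355-1.2929i, 2, -0.5355+1.2929i, 5+5i, 6.5355-2.7071i]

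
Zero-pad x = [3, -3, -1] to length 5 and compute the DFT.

Original 3-point DFT: [-1, 5.0000+1.7321i, 5.0000-1.7321i]
Zero-padded 5-point DFT provides frequency interpolation.

DFT_5([x, 0, ...]) = [-1, 2.8820+3.4410i, 5.1180+0.8123i, 5.1180-0.8123i, 2.8820-3.4410i]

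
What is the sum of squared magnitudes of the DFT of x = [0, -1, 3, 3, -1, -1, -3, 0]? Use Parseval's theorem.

Parseval: Σ|x[n]|² = (1/N)Σ|X[k]|², so Σ|X[k]|² = N·Σ|x[n]|² = 8·30.0000

Σ|X[k]|² = N·Σ|x[n]|² = 8·30.0000 = 240.0000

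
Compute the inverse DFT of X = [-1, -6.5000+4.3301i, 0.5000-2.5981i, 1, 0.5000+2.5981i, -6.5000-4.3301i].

x[n] = (1/6) Σ(k=0 to 5) X[k] · e^(2πikn/6)

Computing each x[n]:
x[0] = -2
x[1] = -2
x[2] = -1
x[3] = 2
x[4] = 3
x[5] = -1

x = [-2, -2, -1, 2, 3, -1]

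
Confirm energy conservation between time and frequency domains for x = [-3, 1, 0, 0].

Time domain:
Σ|x[n]|² = |-3|² + |1|² + |0|² + |0|² = 10.0000

Frequency domain:
(1/4)Σ|X[k]|² = (1/4)(|-2|² + |-3-1i|² + |-4|² + |-3+1i|²) = (1/4)·40.0000 = 10.0000

Both sides agree, confirming Parseval's theorem.

Σ|x[n]|² = (1/N)Σ|X[k]|² = 10.0000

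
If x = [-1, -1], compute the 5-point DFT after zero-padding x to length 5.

Original 2-point DFT: [-2, 0]
Zero-padded 5-point DFT provides frequency interpolation.

DFT_5([x, 0, ...]) = [-2, -1.3090+0.9511i, -0.1910+0.5878i, -0.1910-0.5878i, -1.3090-0.9511i]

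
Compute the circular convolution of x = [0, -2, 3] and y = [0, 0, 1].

(x ⊛ y)[n] = Σ(m=0 to 2) x[m] · y[(n-m) mod 3]

Computing each output sample:
(x ⊛ y)[0] = -2
(x ⊛ y)[1] = 3
(x ⊛ y)[2] = 0

x ⊛ y = [-2, 3, 0]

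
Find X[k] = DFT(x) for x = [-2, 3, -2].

X[k] = Σ(n=0 to 2) x[n] · ω_3^(nk)
where ω_3 = e^(-2πi/3)

Computing each X[k]:
X[0] = -1
X[1] = -2.5000-4.3301i
X[2] = -2.5000+4.3301i

X = [-1, -2.5000-4.3301i, -2.5000+4.3301i]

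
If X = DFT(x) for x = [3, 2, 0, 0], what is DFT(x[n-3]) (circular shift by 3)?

Time shift by 3: X_shifted[k] = ω_4^(3k) · X[k]
Shifted x = [2, 0, 0, 3]

DFT(x[n-3]) = [5, 2+3i, -1, 2-3i]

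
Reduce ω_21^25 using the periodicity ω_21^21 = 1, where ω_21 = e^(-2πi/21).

Since ω_21^21 = 1, powers reduce modulo 21.
25 mod 21 = 4
So ω_21^25 = ω_21^4 = e^(-2πi·4/21)

ω_21^25 = ω_21^4 = 0.3653-0.9309i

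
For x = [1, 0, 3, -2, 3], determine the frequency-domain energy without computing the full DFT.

Parseval: Σ|x[n]|² = (1/N)Σ|X[k]|², so Σ|X[k]|² = N·Σ|x[n]|² = 5·23.0000

Σ|X[k]|² = N·Σ|x[n]|² = 5·23.0000 = 115.0000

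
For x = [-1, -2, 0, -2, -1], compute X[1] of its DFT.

X[1] = Σ(n=0 to 4) x[n] · ω_5^(1n) where ω_5 = e^(-2πi/5)
= (-1)·ω_5^0 + (-2)·ω_5^1 + (0)·ω_5^2 + (-2)·ω_5^3 + (-1)·ω_5^4

X[1] = -0.3090-0.2245i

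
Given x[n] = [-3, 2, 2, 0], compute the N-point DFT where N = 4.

X[k] = Σ(n=0 to 3) x[n] · ω_4^(nk)
where ω_4 = e^(-2πi/4)

Computing each X[k]:
X[0] = 1
X[1] = -5-2i
X[2] = -3
X[3] = -5+2i

X = [1, -5-2i, -3, -5+2i]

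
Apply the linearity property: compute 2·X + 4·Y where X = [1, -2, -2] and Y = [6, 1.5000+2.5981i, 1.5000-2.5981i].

By linearity: DFT(2x + 4y) = 2·DFT(x) + 4·DFT(y)
= 2·[1, -2, -2] + 4·[6, 1.5000+2.5981i, 1.5000-2.5981i]

Computing element-wise:
Z[0] = 2·(1) + 4·(6) = 26
Z[1] = 2·(-2) + 4·(1.5000+2.5981i) = 2.0000+10.3924i
Z[2] = 2·(-2) + 4·(1.5000-2.5981i) = 2.0000-10.3924i

DFT(2x + 4y) = 2·X + 4·Y = [26, 2.0000+10.3924i, 2.0000-10.3924i]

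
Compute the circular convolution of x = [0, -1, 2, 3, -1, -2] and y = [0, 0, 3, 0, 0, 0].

(x ⊛ y)[n] = Σ(m=0 to 5) x[m] · y[(n-m) mod 6]

Computing each output sample:
(x ⊛ y)[0] = -3
(x ⊛ y)[1] = -6
(x ⊛ y)[2] = 0
(x ⊛ y)[3] = -3
(x ⊛ y)[4] = 6
(x ⊛ y)[5] = 9

x ⊛ y = [-3, -6, 0, -3, 6, 9]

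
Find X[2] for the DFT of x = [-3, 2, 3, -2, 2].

X[2] = Σ(n=0 to 4) x[n] · ω_5^(2n) where ω_5 = e^(-2πi/5)
= (-3)·ω_5^0 + (2)·ω_5^2 + (3)·ω_5^4 + (-2)·ω_5^6 + (2)·ω_5^8

X[2] = -5.9271+4.7553i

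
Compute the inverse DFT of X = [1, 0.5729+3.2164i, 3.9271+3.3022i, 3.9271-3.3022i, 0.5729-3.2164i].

x[n] = (1/5) Σ(k=0 to 4) X[k] · e^(2πikn/5)

Computing each x[n]:
x[0] = 2
x[1] = -3
x[2] = 1
x[3] = 0
x[4] = 1

x = [2, -3, 1, 0, 1]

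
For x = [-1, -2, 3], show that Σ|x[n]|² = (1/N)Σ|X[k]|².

Time domain:
Σ|x[n]|² = |-1|² + |-2|² + |3|² = 14.0000

Frequency domain:
(1/3)Σ|X[k]|² = (1/3)(|0|² + |-1.5000+4.3301i|² + |-1.5000-4.3301i|²) = (1/3)·42.0000 = 14.0000

Both sides agree, confirming Parseval's theorem.

Σ|x[n]|² = (1/N)Σ|X[k]|² = 14.0000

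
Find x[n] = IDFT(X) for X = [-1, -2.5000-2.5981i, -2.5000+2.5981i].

x[n] = (1/3) Σ(k=0 to 2) X[k] · e^(2πikn/3)

Computing each x[n]:
x[0] = -2
x[1] = 2
x[2] = -1

x = [-2, 2, -1]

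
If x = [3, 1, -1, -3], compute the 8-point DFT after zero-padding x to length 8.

Original 4-point DFT: [0, 4-4i, 4, 4+4i]
Zero-padded 8-point DFT provides frequency interpolation.

DFT_8([x, 0, ...]) = [0, 5.8284+2.4142i, 4-4i, 0.1716+0.4142i, 4, 0.1716-0.4142i, 4+4i, 5.8284-2.4142i]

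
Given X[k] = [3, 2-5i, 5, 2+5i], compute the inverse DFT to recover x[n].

x[n] = (1/4) Σ(k=0 to 3) X[k] · e^(2πikn/4)

Computing each x[n]:
x[0] = 3
x[1] = 2
x[2] = 1
x[3] = -3

x = [3, 2, 1, -3]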